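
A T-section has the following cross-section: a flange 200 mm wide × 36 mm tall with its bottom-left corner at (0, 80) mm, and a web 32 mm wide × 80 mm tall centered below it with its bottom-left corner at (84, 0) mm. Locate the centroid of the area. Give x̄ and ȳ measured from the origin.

Part | A | x̄ᵢ | ȳᵢ | A·x̄ᵢ | A·ȳᵢ
web | 2560.00 | 100.00 | 40.00 | 256000.00 | 102400.00
flange | 7200.00 | 100.00 | 98.00 | 720000.00 | 705600.00
Σ | 9760.00 |  |  | 976000.00 | 808000.00
x̄ = 976000.00 / 9760.00 = 100.00 mm
ȳ = 808000.00 / 9760.00 = 82.79 mm

x̄ = 100.00 mm, ȳ = 82.79 mm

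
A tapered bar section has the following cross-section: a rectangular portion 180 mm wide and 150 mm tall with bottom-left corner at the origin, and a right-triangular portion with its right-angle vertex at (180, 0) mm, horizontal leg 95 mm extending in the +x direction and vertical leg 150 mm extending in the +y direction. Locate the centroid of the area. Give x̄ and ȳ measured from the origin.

rectangular portion: A = 180 × 150 = 27000.00, centroid at (90.00, 75.00).
triangular portion: A = ½·95·150 = 7125.00, centroid at (211.67, 50.00).
ΣA = 34125.00 mm²
ΣAx̄ = (27000.00)(90.00) + (7125.00)(211.67) = 3938125.00 mm³
ΣAȳ = (27000.00)(75.00) + (7125.00)(50.00) = 2381250.00 mm³
x̄ = 3938125.00 / 34125.00 = 115.40 mm
ȳ = 2381250.00 / 34125.00 = 69.78 mm

x̄ = 115.40 mm, ȳ = 69.78 mm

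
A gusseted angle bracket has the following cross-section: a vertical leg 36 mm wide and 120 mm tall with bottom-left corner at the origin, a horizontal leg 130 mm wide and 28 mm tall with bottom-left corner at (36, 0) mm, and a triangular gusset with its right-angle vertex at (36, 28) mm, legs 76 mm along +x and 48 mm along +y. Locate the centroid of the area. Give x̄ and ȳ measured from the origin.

vertical leg: A = 36 × 120 = 4320.00, centroid at (18.00, 60.00).
horizontal leg: A = 130 × 28 = 3640.00, centroid at (101.00, 14.00).
gusset: A = ½·76·48 = 1824.00, centroid at (61.33, 44.00).
ΣA = 9784.00 mm², ΣAx̄ = 557272.00 mm³, ΣAȳ = 390416.00 mm³.
x̄ = 557272.00/9784.00 = 56.96 mm; ȳ = 390416.00/9784.00 = 39.90 mm.

x̄ = 56.96 mm, ȳ = 39.90 mm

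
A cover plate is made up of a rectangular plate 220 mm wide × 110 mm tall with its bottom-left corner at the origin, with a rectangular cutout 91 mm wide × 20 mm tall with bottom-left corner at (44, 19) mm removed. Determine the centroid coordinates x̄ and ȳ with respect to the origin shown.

x̄ = 111.67 mm, ȳ = 57.11 mm

plate: A = 220 × 110 = 24200.00, centroid at (110.00, 55.00).
hole: A = −(91 × 20) = -1820.00, centroid at (89.50, 29.00).
ΣA = 22380.00 mm²
ΣAx̄ = (24200.00)(110.00) + (-1820.00)(89.50) = 2499110.00 mm³
ΣAȳ = (24200.00)(55.00) + (-1820.00)(29.00) = 1278220.00 mm³
x̄ = 2499110.00 / 22380.00 = 111.67 mm
ȳ = 1278220.00 / 22380.00 = 57.11 mm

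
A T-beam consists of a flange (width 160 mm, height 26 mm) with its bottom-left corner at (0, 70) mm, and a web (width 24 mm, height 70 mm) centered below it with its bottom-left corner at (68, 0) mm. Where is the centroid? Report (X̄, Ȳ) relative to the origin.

X̄ = 80.00 mm, Ȳ = 69.19 mm

Part | A | x̄ᵢ | ȳᵢ | A·x̄ᵢ | A·ȳᵢ
web | 1680.00 | 80.00 | 35.00 | 134400.00 | 58800.00
flange | 4160.00 | 80.00 | 83.00 | 332800.00 | 345280.00
Σ | 5840.00 |  |  | 467200.00 | 404080.00
X̄ = 467200.00 / 5840.00 = 80.00 mm
Ȳ = 404080.00 / 5840.00 = 69.19 mm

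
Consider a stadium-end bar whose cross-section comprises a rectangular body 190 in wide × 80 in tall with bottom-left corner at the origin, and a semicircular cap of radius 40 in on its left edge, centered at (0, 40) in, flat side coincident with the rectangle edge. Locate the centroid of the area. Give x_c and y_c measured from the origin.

rectangular body: A = 190 × 80 = 15200.00, centroid at (95.00, 40.00).
semicircular end: A = ½π·40² = 2513.27, centroid at (-16.98, 40.00).
ΣA = 17713.27 in²
ΣAx_c = (15200.00)(95.00) + (2513.27)(-16.98) = 1401333.33 in³
ΣAy_c = (15200.00)(40.00) + (2513.27)(40.00) = 708530.96 in³
x_c = 1401333.33 / 17713.27 = 79.11 in
y_c = 708530.96 / 17713.27 = 40.00 in

x_c = 79.11 in, y_c = 40.00 in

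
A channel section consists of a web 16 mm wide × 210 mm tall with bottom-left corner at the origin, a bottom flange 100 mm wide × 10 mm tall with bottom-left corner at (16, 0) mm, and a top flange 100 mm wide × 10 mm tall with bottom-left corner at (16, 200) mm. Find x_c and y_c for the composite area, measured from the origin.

web: A = 16 × 210 = 3360.00, centroid at (8.00, 105.00).
bottom flange: A = 100 × 10 = 1000.00, centroid at (66.00, 5.00).
top flange: A = 100 × 10 = 1000.00, centroid at (66.00, 205.00).
ΣA = 5360.00 mm²
ΣAx_c = (3360.00)(8.00) + (1000.00)(66.00) + (1000.00)(66.00) = 158880.00 mm³
ΣAy_c = (3360.00)(105.00) + (1000.00)(5.00) + (1000.00)(205.00) = 562800.00 mm³
x_c = 158880.00 / 5360.00 = 29.64 mm
y_c = 562800.00 / 5360.00 = 105.00 mm

x_c = 29.64 mm, y_c = 105.00 mm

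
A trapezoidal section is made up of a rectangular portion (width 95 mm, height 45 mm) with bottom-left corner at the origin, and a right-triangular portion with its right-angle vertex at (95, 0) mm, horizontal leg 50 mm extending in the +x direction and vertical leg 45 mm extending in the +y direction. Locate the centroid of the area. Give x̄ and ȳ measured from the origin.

x̄ = 60.87 mm, ȳ = 20.94 mm

Part | A | x̄ᵢ | ȳᵢ | A·x̄ᵢ | A·ȳᵢ
rectangular portion | 4275.00 | 47.50 | 22.50 | 203062.50 | 96187.50
triangular portion | 1125.00 | 111.67 | 15.00 | 125625.00 | 16875.00
Σ | 5400.00 |  |  | 328687.50 | 113062.50
x̄ = 328687.50 / 5400.00 = 60.87 mm
ȳ = 113062.50 / 5400.00 = 20.94 mm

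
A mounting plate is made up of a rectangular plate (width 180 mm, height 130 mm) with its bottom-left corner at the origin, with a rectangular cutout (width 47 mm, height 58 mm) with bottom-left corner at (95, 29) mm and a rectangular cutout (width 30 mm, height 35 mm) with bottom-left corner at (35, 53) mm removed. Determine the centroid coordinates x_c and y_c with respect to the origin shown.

x_c = 88.18 mm, y_c = 65.68 mm

plate: A = 180 × 130 = 23400.00, centroid at (90.00, 65.00).
hole 1: A = −(47 × 58) = -2726.00, centroid at (118.50, 58.00).
hole 2: A = −(30 × 35) = -1050.00, centroid at (50.00, 70.50).
ΣA = 19624.00 mm², ΣAx_c = 1730469.00 mm³, ΣAy_c = 1288867.00 mm³.
x_c = 1730469.00/19624.00 = 88.18 mm; y_c = 1288867.00/19624.00 = 65.68 mm.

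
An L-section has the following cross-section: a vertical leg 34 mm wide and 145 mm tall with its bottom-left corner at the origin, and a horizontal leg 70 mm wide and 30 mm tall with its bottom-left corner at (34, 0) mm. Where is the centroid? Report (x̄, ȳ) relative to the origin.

Part | A | x̄ᵢ | ȳᵢ | A·x̄ᵢ | A·ȳᵢ
vertical leg | 4930.00 | 17.00 | 72.50 | 83810.00 | 357425.00
horizontal leg | 2100.00 | 69.00 | 15.00 | 144900.00 | 31500.00
Σ | 7030.00 |  |  | 228710.00 | 388925.00
x̄ = 228710.00 / 7030.00 = 32.53 mm
ȳ = 388925.00 / 7030.00 = 55.32 mm

x̄ = 32.53 mm, ȳ = 55.32 mm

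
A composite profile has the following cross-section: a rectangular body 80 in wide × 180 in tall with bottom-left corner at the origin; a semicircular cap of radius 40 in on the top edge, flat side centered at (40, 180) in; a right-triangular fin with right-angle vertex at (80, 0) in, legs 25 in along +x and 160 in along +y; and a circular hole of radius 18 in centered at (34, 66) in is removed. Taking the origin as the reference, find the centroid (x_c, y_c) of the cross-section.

rectangular body: A = 80 × 180 = 14400.00, centroid at (40.00, 90.00).
semicircular top: A = ½π·40² = 2513.27, centroid at (40.00, 196.98).
triangular fin: A = ½·25·160 = 2000.00, centroid at (88.33, 53.33).
hole: A = −π·18² = -1017.88, centroid at (34.00, 66.00).
ΣA = 17895.40 in², ΣAx_c = 818589.85 in³, ΣAy_c = 1830542.86 in³.
x_c = 818589.85/17895.40 = 45.74 in; y_c = 1830542.86/17895.40 = 102.29 in.

x_c = 45.74 in, y_c = 102.29 in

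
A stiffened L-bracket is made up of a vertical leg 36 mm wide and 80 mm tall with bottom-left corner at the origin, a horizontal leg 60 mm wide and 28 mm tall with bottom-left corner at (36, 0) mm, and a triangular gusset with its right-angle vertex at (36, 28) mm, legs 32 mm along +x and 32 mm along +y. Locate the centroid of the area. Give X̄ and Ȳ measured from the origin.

vertical leg: A = 36 × 80 = 2880.00, centroid at (18.00, 40.00).
horizontal leg: A = 60 × 28 = 1680.00, centroid at (66.00, 14.00).
gusset: A = ½·32·32 = 512.00, centroid at (46.67, 38.67).
ΣA = 5072.00 mm², ΣAX̄ = 186613.33 mm³, ΣAȲ = 158517.33 mm³.
X̄ = 186613.33/5072.00 = 36.79 mm; Ȳ = 158517.33/5072.00 = 31.25 mm.

X̄ = 36.79 mm, Ȳ = 31.25 mm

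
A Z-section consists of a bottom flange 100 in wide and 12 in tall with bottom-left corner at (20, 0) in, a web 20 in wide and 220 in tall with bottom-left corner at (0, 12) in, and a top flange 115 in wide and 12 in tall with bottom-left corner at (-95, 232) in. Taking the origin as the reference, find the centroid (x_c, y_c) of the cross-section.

x_c = 10.92 in, y_c = 124.99 in

bottom flange: A = 100 × 12 = 1200.00, centroid at (70.00, 6.00).
web: A = 20 × 220 = 4400.00, centroid at (10.00, 122.00).
top flange: A = 115 × 12 = 1380.00, centroid at (-37.50, 238.00).
ΣA = 6980.00 in², ΣAx_c = 76250.00 in³, ΣAy_c = 872440.00 in³.
x_c = 76250.00/6980.00 = 10.92 in; y_c = 872440.00/6980.00 = 124.99 in.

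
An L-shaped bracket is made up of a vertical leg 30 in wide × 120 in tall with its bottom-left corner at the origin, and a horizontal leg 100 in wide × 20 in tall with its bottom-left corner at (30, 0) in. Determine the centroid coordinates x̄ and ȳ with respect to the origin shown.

x̄ = 38.21 in, ȳ = 42.14 in

vertical leg: A = 30 × 120 = 3600.00, centroid at (15.00, 60.00).
horizontal leg: A = 100 × 20 = 2000.00, centroid at (80.00, 10.00).
ΣA = 5600.00 in²
ΣAx̄ = (3600.00)(15.00) + (2000.00)(80.00) = 214000.00 in³
ΣAȳ = (3600.00)(60.00) + (2000.00)(10.00) = 236000.00 in³
x̄ = 214000.00 / 5600.00 = 38.21 in
ȳ = 236000.00 / 5600.00 = 42.14 in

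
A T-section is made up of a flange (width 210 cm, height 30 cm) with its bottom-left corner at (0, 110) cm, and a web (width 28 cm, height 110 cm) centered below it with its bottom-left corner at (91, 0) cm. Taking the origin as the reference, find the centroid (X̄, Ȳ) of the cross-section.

X̄ = 105.00 cm, Ȳ = 102.01 cm

web: A = 28 × 110 = 3080.00, centroid at (105.00, 55.00).
flange: A = 210 × 30 = 6300.00, centroid at (105.00, 125.00).
ΣA = 9380.00 cm², ΣAX̄ = 984900.00 cm³, ΣAȲ = 956900.00 cm³.
X̄ = 984900.00/9380.00 = 105.00 cm; Ȳ = 956900.00/9380.00 = 102.01 cm.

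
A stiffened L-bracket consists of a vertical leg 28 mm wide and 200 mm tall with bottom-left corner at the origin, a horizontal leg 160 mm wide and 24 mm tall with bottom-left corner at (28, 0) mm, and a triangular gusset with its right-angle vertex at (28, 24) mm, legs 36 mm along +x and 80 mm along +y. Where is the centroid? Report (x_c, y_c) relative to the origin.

x_c = 50.62 mm, y_c = 62.41 mm

Part | A | x̄ᵢ | ȳᵢ | A·x̄ᵢ | A·ȳᵢ
vertical leg | 5600.00 | 14.00 | 100.00 | 78400.00 | 560000.00
horizontal leg | 3840.00 | 108.00 | 12.00 | 414720.00 | 46080.00
gusset | 1440.00 | 40.00 | 50.67 | 57600.00 | 72960.00
Σ | 10880.00 |  |  | 550720.00 | 679040.00
x_c = 550720.00 / 10880.00 = 50.62 mm
y_c = 679040.00 / 10880.00 = 62.41 mm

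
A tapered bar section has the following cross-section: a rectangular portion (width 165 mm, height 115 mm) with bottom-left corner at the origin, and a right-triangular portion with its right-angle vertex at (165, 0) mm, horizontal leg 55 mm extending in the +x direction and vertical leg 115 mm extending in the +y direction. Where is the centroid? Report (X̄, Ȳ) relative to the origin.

rectangular portion: A = 165 × 115 = 18975.00, centroid at (82.50, 57.50).
triangular portion: A = ½·55·115 = 3162.50, centroid at (183.33, 38.33).
ΣA = 22137.50 mm²
ΣAX̄ = (18975.00)(82.50) + (3162.50)(183.33) = 2145229.17 mm³
ΣAȲ = (18975.00)(57.50) + (3162.50)(38.33) = 1212291.67 mm³
X̄ = 2145229.17 / 22137.50 = 96.90 mm
Ȳ = 1212291.67 / 22137.50 = 54.76 mm

X̄ = 96.90 mm, Ȳ = 54.76 mm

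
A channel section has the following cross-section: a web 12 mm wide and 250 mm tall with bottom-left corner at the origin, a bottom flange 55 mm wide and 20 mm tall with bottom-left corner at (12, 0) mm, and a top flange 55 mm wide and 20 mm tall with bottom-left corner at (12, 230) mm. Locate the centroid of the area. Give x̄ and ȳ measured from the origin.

x̄ = 20.17 mm, ȳ = 125.00 mm

web: A = 12 × 250 = 3000.00, centroid at (6.00, 125.00).
bottom flange: A = 55 × 20 = 1100.00, centroid at (39.50, 10.00).
top flange: A = 55 × 20 = 1100.00, centroid at (39.50, 240.00).
ΣA = 5200.00 mm², ΣAx̄ = 104900.00 mm³, ΣAȳ = 650000.00 mm³.
x̄ = 104900.00/5200.00 = 20.17 mm; ȳ = 650000.00/5200.00 = 125.00 mm.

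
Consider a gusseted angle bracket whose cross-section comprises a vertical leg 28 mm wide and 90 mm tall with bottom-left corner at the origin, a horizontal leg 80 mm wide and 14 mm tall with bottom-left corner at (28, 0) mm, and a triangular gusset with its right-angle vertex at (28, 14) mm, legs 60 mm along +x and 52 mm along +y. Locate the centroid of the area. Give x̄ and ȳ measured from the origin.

x̄ = 35.83 mm, ȳ = 32.72 mm

vertical leg: A = 28 × 90 = 2520.00, centroid at (14.00, 45.00).
horizontal leg: A = 80 × 14 = 1120.00, centroid at (68.00, 7.00).
gusset: A = ½·60·52 = 1560.00, centroid at (48.00, 31.33).
ΣA = 5200.00 mm², ΣAx̄ = 186320.00 mm³, ΣAȳ = 170120.00 mm³.
x̄ = 186320.00/5200.00 = 35.83 mm; ȳ = 170120.00/5200.00 = 32.72 mm.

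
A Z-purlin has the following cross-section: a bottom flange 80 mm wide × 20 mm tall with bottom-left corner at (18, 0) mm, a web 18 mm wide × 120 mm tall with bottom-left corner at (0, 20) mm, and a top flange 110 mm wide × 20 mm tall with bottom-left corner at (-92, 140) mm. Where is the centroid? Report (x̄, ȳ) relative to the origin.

x̄ = 5.17 mm, ȳ = 87.05 mm

Part | A | x̄ᵢ | ȳᵢ | A·x̄ᵢ | A·ȳᵢ
bottom flange | 1600.00 | 58.00 | 10.00 | 92800.00 | 16000.00
web | 2160.00 | 9.00 | 80.00 | 19440.00 | 172800.00
top flange | 2200.00 | -37.00 | 150.00 | -81400.00 | 330000.00
Σ | 5960.00 |  |  | 30840.00 | 518800.00
x̄ = 30840.00 / 5960.00 = 5.17 mm
ȳ = 518800.00 / 5960.00 = 87.05 mm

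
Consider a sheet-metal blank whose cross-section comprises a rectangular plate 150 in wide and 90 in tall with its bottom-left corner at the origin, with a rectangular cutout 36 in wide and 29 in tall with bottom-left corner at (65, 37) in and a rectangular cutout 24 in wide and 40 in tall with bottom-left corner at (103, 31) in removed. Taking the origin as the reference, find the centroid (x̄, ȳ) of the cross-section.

x̄ = 70.93 in, ȳ = 43.91 in

Part | A | x̄ᵢ | ȳᵢ | A·x̄ᵢ | A·ȳᵢ
plate | 13500.00 | 75.00 | 45.00 | 1012500.00 | 607500.00
hole 1 | -1044.00 | 83.00 | 51.50 | -86652.00 | -53766.00
hole 2 | -960.00 | 115.00 | 51.00 | -110400.00 | -48960.00
Σ | 11496.00 |  |  | 815448.00 | 504774.00
x̄ = 815448.00 / 11496.00 = 70.93 in
ȳ = 504774.00 / 11496.00 = 43.91 in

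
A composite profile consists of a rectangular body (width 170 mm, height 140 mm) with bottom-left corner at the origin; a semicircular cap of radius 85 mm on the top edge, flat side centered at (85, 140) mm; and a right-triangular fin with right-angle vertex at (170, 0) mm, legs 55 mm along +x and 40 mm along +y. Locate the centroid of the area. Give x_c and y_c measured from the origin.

rectangular body: A = 170 × 140 = 23800.00, centroid at (85.00, 70.00).
semicircular top: A = ½π·85² = 11349.00, centroid at (85.00, 176.08).
triangular fin: A = ½·55·40 = 1100.00, centroid at (188.33, 13.33).
ΣA = 36249.00 mm², ΣAx_c = 3194831.96 mm³, ΣAy_c = 3678943.82 mm³.
x_c = 3194831.96/36249.00 = 88.14 mm; y_c = 3678943.82/36249.00 = 101.49 mm.

x_c = 88.14 mm, y_c = 101.49 mm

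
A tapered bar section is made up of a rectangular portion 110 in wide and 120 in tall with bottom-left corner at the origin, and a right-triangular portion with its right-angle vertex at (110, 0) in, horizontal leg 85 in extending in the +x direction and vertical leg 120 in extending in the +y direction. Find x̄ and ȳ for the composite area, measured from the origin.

x̄ = 78.22 in, ȳ = 54.43 in

Part | A | x̄ᵢ | ȳᵢ | A·x̄ᵢ | A·ȳᵢ
rectangular portion | 13200.00 | 55.00 | 60.00 | 726000.00 | 792000.00
triangular portion | 5100.00 | 138.33 | 40.00 | 705500.00 | 204000.00
Σ | 18300.00 |  |  | 1431500.00 | 996000.00
x̄ = 1431500.00 / 18300.00 = 78.22 in
ȳ = 996000.00 / 18300.00 = 54.43 in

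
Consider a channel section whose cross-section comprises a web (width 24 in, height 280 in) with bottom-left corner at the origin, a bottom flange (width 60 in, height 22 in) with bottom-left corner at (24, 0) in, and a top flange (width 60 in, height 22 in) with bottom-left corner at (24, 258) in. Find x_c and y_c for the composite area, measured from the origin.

x_c = 23.85 in, y_c = 140.00 in

Part | A | x̄ᵢ | ȳᵢ | A·x̄ᵢ | A·ȳᵢ
web | 6720.00 | 12.00 | 140.00 | 80640.00 | 940800.00
bottom flange | 1320.00 | 54.00 | 11.00 | 71280.00 | 14520.00
top flange | 1320.00 | 54.00 | 269.00 | 71280.00 | 355080.00
Σ | 9360.00 |  |  | 223200.00 | 1310400.00
x_c = 223200.00 / 9360.00 = 23.85 in
y_c = 1310400.00 / 9360.00 = 140.00 in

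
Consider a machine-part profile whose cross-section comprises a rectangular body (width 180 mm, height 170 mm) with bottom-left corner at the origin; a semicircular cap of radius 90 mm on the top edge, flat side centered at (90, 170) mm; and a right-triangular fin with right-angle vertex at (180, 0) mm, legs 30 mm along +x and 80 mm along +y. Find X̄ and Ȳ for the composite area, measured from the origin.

X̄ = 92.70 mm, Ȳ = 118.63 mm

Part | A | x̄ᵢ | ȳᵢ | A·x̄ᵢ | A·ȳᵢ
rectangular body | 30600.00 | 90.00 | 85.00 | 2754000.00 | 2601000.00
semicircular top | 12723.45 | 90.00 | 208.20 | 1145110.52 | 2648986.54
triangular fin | 1200.00 | 190.00 | 26.67 | 228000.00 | 32000.00
Σ | 44523.45 |  |  | 4127110.52 | 5281986.54
X̄ = 4127110.52 / 44523.45 = 92.70 mm
Ȳ = 5281986.54 / 44523.45 = 118.63 mm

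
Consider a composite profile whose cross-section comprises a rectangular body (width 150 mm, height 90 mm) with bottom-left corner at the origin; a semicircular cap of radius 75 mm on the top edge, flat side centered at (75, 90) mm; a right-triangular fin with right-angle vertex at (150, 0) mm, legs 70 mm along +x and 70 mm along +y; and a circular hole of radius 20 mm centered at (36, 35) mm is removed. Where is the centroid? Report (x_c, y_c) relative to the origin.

x_c = 87.32 mm, y_c = 72.13 mm

rectangular body: A = 150 × 90 = 13500.00, centroid at (75.00, 45.00).
semicircular top: A = ½π·75² = 8835.73, centroid at (75.00, 121.83).
triangular fin: A = ½·70·70 = 2450.00, centroid at (173.33, 23.33).
hole: A = −π·20² = -1256.64, centroid at (36.00, 35.00).
ΣA = 23529.09 mm², ΣAx_c = 2054607.43 mm³, ΣAy_c = 1697150.01 mm³.
x_c = 2054607.43/23529.09 = 87.32 mm; y_c = 1697150.01/23529.09 = 72.13 mm.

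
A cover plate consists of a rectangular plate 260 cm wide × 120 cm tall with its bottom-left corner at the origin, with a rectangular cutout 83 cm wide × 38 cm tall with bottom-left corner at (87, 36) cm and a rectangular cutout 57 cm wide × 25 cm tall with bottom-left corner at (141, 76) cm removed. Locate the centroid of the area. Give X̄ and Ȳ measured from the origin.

plate: A = 260 × 120 = 31200.00, centroid at (130.00, 60.00).
hole 1: A = −(83 × 38) = -3154.00, centroid at (128.50, 55.00).
hole 2: A = −(57 × 25) = -1425.00, centroid at (169.50, 88.50).
ΣA = 26621.00 cm²
ΣAX̄ = (31200.00)(130.00) + (-3154.00)(128.50) + (-1425.00)(169.50) = 3409173.50 cm³
ΣAȲ = (31200.00)(60.00) + (-3154.00)(55.00) + (-1425.00)(88.50) = 1572417.50 cm³
X̄ = 3409173.50 / 26621.00 = 128.06 cm
Ȳ = 1572417.50 / 26621.00 = 59.07 cm

X̄ = 128.06 cm, Ȳ = 59.07 cm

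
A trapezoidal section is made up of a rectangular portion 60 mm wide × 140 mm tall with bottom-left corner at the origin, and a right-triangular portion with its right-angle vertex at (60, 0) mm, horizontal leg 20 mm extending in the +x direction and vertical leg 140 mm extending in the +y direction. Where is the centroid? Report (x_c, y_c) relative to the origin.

rectangular portion: A = 60 × 140 = 8400.00, centroid at (30.00, 70.00).
triangular portion: A = ½·20·140 = 1400.00, centroid at (66.67, 46.67).
ΣA = 9800.00 mm², ΣAx_c = 345333.33 mm³, ΣAy_c = 653333.33 mm³.
x_c = 345333.33/9800.00 = 35.24 mm; y_c = 653333.33/9800.00 = 66.67 mm.

x_c = 35.24 mm, y_c = 66.67 mm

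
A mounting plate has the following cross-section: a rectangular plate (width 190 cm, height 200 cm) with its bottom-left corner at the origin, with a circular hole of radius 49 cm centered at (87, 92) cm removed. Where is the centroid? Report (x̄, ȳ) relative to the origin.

plate: A = 190 × 200 = 38000.00, centroid at (95.00, 100.00).
hole: A = −π·49² = -7542.96, centroid at (87.00, 92.00).
ΣA = 30457.04 cm², ΣAx̄ = 2953762.14 cm³, ΣAȳ = 3106047.32 cm³.
x̄ = 2953762.14/30457.04 = 96.98 cm; ȳ = 3106047.32/30457.04 = 101.98 cm.

x̄ = 96.98 cm, ȳ = 101.98 cm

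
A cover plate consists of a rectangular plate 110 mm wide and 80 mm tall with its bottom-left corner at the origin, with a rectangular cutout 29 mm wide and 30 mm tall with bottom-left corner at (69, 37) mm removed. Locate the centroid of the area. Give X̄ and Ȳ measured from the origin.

X̄ = 51.87 mm, Ȳ = 38.68 mm

plate: A = 110 × 80 = 8800.00, centroid at (55.00, 40.00).
hole: A = −(29 × 30) = -870.00, centroid at (83.50, 52.00).
ΣA = 7930.00 mm²
ΣAX̄ = (8800.00)(55.00) + (-870.00)(83.50) = 411355.00 mm³
ΣAȲ = (8800.00)(40.00) + (-870.00)(52.00) = 306760.00 mm³
X̄ = 411355.00 / 7930.00 = 51.87 mm
Ȳ = 306760.00 / 7930.00 = 38.68 mm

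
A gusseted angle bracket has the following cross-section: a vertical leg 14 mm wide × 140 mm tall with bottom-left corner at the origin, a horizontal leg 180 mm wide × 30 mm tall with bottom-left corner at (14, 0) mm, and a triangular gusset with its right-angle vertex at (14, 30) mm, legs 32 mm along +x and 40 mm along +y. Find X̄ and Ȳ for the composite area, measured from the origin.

vertical leg: A = 14 × 140 = 1960.00, centroid at (7.00, 70.00).
horizontal leg: A = 180 × 30 = 5400.00, centroid at (104.00, 15.00).
gusset: A = ½·32·40 = 640.00, centroid at (24.67, 43.33).
ΣA = 8000.00 mm²
ΣAX̄ = (1960.00)(7.00) + (5400.00)(104.00) + (640.00)(24.67) = 591106.67 mm³
ΣAȲ = (1960.00)(70.00) + (5400.00)(15.00) + (640.00)(43.33) = 245933.33 mm³
X̄ = 591106.67 / 8000.00 = 73.89 mm
Ȳ = 245933.33 / 8000.00 = 30.74 mm

X̄ = 73.89 mm, Ȳ = 30.74 mm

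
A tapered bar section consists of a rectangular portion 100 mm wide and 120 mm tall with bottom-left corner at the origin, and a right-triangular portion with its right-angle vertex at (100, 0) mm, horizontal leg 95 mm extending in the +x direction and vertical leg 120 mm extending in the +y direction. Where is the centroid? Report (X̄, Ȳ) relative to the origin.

rectangular portion: A = 100 × 120 = 12000.00, centroid at (50.00, 60.00).
triangular portion: A = ½·95·120 = 5700.00, centroid at (131.67, 40.00).
ΣA = 17700.00 mm², ΣAX̄ = 1350500.00 mm³, ΣAȲ = 948000.00 mm³.
X̄ = 1350500.00/17700.00 = 76.30 mm; Ȳ = 948000.00/17700.00 = 53.56 mm.

X̄ = 76.30 mm, Ȳ = 53.56 mm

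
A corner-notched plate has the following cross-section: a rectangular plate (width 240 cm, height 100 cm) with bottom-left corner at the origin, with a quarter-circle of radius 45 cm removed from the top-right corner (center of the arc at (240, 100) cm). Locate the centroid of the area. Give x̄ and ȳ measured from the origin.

plate: A = 240 × 100 = 24000.00, centroid at (120.00, 50.00).
removed quarter-circle: A = −¼π·45² = -1590.43, centroid at (220.90, 80.90).
ΣA = 22409.57 cm², ΣAx̄ = 2528671.49 cm³, ΣAȳ = 1071331.87 cm³.
x̄ = 2528671.49/22409.57 = 112.84 cm; ȳ = 1071331.87/22409.57 = 47.81 cm.

x̄ = 112.84 cm, ȳ = 47.81 cm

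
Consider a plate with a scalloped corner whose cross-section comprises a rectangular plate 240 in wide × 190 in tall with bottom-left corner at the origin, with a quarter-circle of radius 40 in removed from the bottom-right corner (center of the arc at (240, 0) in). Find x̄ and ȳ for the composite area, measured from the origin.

Part | A | x̄ᵢ | ȳᵢ | A·x̄ᵢ | A·ȳᵢ
plate | 45600.00 | 120.00 | 95.00 | 5472000.00 | 4332000.00
removed quarter-circle | -1256.64 | 223.02 | 16.98 | -280259.56 | -21333.33
Σ | 44343.36 |  |  | 5191740.44 | 4310666.67
x̄ = 5191740.44 / 44343.36 = 117.08 in
ȳ = 4310666.67 / 44343.36 = 97.21 in

x̄ = 117.08 in, ȳ = 97.21 in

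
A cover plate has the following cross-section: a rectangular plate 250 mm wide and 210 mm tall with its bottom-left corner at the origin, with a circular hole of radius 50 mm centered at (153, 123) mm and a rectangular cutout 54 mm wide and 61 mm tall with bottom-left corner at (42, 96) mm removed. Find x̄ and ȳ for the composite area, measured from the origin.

x̄ = 124.14 mm, ȳ = 99.87 mm

Part | A | x̄ᵢ | ȳᵢ | A·x̄ᵢ | A·ȳᵢ
plate | 52500.00 | 125.00 | 105.00 | 6562500.00 | 5512500.00
hole 1 | -7853.98 | 153.00 | 123.00 | -1201659.19 | -966039.74
hole 2 | -3294.00 | 69.00 | 126.50 | -227286.00 | -416691.00
Σ | 41352.02 |  |  | 5133554.81 | 4129769.26
x̄ = 5133554.81 / 41352.02 = 124.14 mm
ȳ = 4129769.26 / 41352.02 = 99.87 mm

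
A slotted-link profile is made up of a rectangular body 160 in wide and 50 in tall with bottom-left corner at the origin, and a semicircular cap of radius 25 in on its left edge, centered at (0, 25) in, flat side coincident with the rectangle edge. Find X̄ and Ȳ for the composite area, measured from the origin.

X̄ = 70.10 in, Ȳ = 25.00 in

rectangular body: A = 160 × 50 = 8000.00, centroid at (80.00, 25.00).
semicircular end: A = ½π·25² = 981.75, centroid at (-10.61, 25.00).
ΣA = 8981.75 in², ΣAX̄ = 629583.33 in³, ΣAȲ = 224543.69 in³.
X̄ = 629583.33/8981.75 = 70.10 in; Ȳ = 224543.69/8981.75 = 25.00 in.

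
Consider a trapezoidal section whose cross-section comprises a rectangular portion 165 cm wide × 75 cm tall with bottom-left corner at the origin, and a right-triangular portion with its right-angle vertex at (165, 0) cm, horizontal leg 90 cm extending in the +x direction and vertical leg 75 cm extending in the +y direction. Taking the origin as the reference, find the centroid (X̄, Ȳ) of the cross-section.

rectangular portion: A = 165 × 75 = 12375.00, centroid at (82.50, 37.50).
triangular portion: A = ½·90·75 = 3375.00, centroid at (195.00, 25.00).
ΣA = 15750.00 cm²
ΣAX̄ = (12375.00)(82.50) + (3375.00)(195.00) = 1679062.50 cm³
ΣAȲ = (12375.00)(37.50) + (3375.00)(25.00) = 548437.50 cm³
X̄ = 1679062.50 / 15750.00 = 106.61 cm
Ȳ = 548437.50 / 15750.00 = 34.82 cm

X̄ = 106.61 cm, Ȳ = 34.82 cm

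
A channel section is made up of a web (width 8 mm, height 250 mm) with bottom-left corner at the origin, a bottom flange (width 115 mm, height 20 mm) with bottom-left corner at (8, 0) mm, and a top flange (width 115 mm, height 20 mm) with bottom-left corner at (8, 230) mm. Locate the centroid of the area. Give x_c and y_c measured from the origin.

Part | A | x̄ᵢ | ȳᵢ | A·x̄ᵢ | A·ȳᵢ
web | 2000.00 | 4.00 | 125.00 | 8000.00 | 250000.00
bottom flange | 2300.00 | 65.50 | 10.00 | 150650.00 | 23000.00
top flange | 2300.00 | 65.50 | 240.00 | 150650.00 | 552000.00
Σ | 6600.00 |  |  | 309300.00 | 825000.00
x_c = 309300.00 / 6600.00 = 46.86 mm
y_c = 825000.00 / 6600.00 = 125.00 mm

x_c = 46.86 mm, y_c = 125.00 mm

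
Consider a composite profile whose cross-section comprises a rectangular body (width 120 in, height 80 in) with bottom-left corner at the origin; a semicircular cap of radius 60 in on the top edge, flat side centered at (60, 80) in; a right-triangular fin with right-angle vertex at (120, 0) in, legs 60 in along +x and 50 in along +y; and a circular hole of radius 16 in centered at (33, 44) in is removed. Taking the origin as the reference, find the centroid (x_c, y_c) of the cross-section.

x_c = 68.88 in, y_c = 60.81 in

Part | A | x̄ᵢ | ȳᵢ | A·x̄ᵢ | A·ȳᵢ
rectangular body | 9600.00 | 60.00 | 40.00 | 576000.00 | 384000.00
semicircular top | 5654.87 | 60.00 | 105.46 | 339292.01 | 596389.34
triangular fin | 1500.00 | 140.00 | 16.67 | 210000.00 | 25000.00
hole | -804.25 | 33.00 | 44.00 | -26540.17 | -35386.90
Σ | 15950.62 |  |  | 1098751.83 | 970002.44
x_c = 1098751.83 / 15950.62 = 68.88 in
y_c = 970002.44 / 15950.62 = 60.81 in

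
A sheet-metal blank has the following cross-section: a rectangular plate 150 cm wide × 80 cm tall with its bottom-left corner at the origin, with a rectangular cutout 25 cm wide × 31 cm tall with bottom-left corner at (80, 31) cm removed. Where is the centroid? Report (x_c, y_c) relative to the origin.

x_c = 73.79 cm, y_c = 39.55 cm

plate: A = 150 × 80 = 12000.00, centroid at (75.00, 40.00).
hole: A = −(25 × 31) = -775.00, centroid at (92.50, 46.50).
ΣA = 11225.00 cm², ΣAx_c = 828312.50 cm³, ΣAy_c = 443962.50 cm³.
x_c = 828312.50/11225.00 = 73.79 cm; y_c = 443962.50/11225.00 = 39.55 cm.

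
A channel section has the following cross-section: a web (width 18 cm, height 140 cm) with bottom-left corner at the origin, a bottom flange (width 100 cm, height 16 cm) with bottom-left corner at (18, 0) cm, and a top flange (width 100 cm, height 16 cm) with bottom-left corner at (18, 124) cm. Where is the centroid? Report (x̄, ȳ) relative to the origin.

web: A = 18 × 140 = 2520.00, centroid at (9.00, 70.00).
bottom flange: A = 100 × 16 = 1600.00, centroid at (68.00, 8.00).
top flange: A = 100 × 16 = 1600.00, centroid at (68.00, 132.00).
ΣA = 5720.00 cm², ΣAx̄ = 240280.00 cm³, ΣAȳ = 400400.00 cm³.
x̄ = 240280.00/5720.00 = 42.01 cm; ȳ = 400400.00/5720.00 = 70.00 cm.

x̄ = 42.01 cm, ȳ = 70.00 cm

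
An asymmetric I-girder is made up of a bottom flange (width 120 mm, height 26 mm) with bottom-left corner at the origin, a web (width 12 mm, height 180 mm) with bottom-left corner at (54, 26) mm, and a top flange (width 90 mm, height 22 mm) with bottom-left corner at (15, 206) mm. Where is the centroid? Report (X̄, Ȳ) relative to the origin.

bottom flange: A = 120 × 26 = 3120.00, centroid at (60.00, 13.00).
web: A = 12 × 180 = 2160.00, centroid at (60.00, 116.00).
top flange: A = 90 × 22 = 1980.00, centroid at (60.00, 217.00).
ΣA = 7260.00 mm²
ΣAX̄ = (3120.00)(60.00) + (2160.00)(60.00) + (1980.00)(60.00) = 435600.00 mm³
ΣAȲ = (3120.00)(13.00) + (2160.00)(116.00) + (1980.00)(217.00) = 720780.00 mm³
X̄ = 435600.00 / 7260.00 = 60.00 mm
Ȳ = 720780.00 / 7260.00 = 99.28 mm

X̄ = 60.00 mm, Ȳ = 99.28 mm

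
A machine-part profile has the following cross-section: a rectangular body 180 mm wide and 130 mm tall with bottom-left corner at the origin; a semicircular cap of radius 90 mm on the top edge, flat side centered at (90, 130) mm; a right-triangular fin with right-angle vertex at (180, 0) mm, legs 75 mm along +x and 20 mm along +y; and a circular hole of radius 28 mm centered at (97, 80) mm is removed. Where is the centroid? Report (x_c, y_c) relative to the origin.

x_c = 92.01 mm, y_c = 100.81 mm

rectangular body: A = 180 × 130 = 23400.00, centroid at (90.00, 65.00).
semicircular top: A = ½π·90² = 12723.45, centroid at (90.00, 168.20).
triangular fin: A = ½·75·20 = 750.00, centroid at (205.00, 6.67).
hole: A = −π·28² = -2463.01, centroid at (97.00, 80.00).
ΣA = 34410.44 mm²
ΣAx_c = (23400.00)(90.00) + (12723.45)(90.00) + (750.00)(205.00) + (-2463.01)(97.00) = 3165948.68 mm³
ΣAy_c = (23400.00)(65.00) + (12723.45)(168.20) + (750.00)(6.67) + (-2463.01)(80.00) = 3469007.84 mm³
x_c = 3165948.68 / 34410.44 = 92.01 mm
y_c = 3469007.84 / 34410.44 = 100.81 mm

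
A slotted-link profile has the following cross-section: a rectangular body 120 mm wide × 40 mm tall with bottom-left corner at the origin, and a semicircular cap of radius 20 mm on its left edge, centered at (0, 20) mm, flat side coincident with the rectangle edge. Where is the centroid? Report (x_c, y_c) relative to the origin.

rectangular body: A = 120 × 40 = 4800.00, centroid at (60.00, 20.00).
semicircular end: A = ½π·20² = 628.32, centroid at (-8.49, 20.00).
ΣA = 5428.32 mm², ΣAx_c = 282666.67 mm³, ΣAy_c = 108566.37 mm³.
x_c = 282666.67/5428.32 = 52.07 mm; y_c = 108566.37/5428.32 = 20.00 mm.

x_c = 52.07 mm, y_c = 20.00 mm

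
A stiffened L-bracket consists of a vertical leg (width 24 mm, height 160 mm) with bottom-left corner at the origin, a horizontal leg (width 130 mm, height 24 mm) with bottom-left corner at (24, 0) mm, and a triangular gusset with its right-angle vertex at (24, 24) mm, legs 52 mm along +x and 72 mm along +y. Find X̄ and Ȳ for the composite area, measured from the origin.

X̄ = 45.42 mm, Ȳ = 49.20 mm

vertical leg: A = 24 × 160 = 3840.00, centroid at (12.00, 80.00).
horizontal leg: A = 130 × 24 = 3120.00, centroid at (89.00, 12.00).
gusset: A = ½·52·72 = 1872.00, centroid at (41.33, 48.00).
ΣA = 8832.00 mm², ΣAX̄ = 401136.00 mm³, ΣAȲ = 434496.00 mm³.
X̄ = 401136.00/8832.00 = 45.42 mm; Ȳ = 434496.00/8832.00 = 49.20 mm.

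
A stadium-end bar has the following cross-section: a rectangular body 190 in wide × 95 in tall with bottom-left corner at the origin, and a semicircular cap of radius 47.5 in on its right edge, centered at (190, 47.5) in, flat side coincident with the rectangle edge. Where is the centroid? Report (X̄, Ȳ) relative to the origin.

X̄ = 113.90 in, Ȳ = 47.50 in

rectangular body: A = 190 × 95 = 18050.00, centroid at (95.00, 47.50).
semicircular end: A = ½π·47.5² = 3544.11, centroid at (210.16, 47.50).
ΣA = 21594.11 in²
ΣAX̄ = (18050.00)(95.00) + (3544.11)(210.16) = 2459578.67 in³
ΣAȲ = (18050.00)(47.50) + (3544.11)(47.50) = 1025720.19 in³
X̄ = 2459578.67 / 21594.11 = 113.90 in
Ȳ = 1025720.19 / 21594.11 = 47.50 in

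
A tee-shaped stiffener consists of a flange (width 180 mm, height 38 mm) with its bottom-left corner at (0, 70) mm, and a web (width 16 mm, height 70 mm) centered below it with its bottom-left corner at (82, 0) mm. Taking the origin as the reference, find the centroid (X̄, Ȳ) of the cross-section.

web: A = 16 × 70 = 1120.00, centroid at (90.00, 35.00).
flange: A = 180 × 38 = 6840.00, centroid at (90.00, 89.00).
ΣA = 7960.00 mm²
ΣAX̄ = (1120.00)(90.00) + (6840.00)(90.00) = 716400.00 mm³
ΣAȲ = (1120.00)(35.00) + (6840.00)(89.00) = 647960.00 mm³
X̄ = 716400.00 / 7960.00 = 90.00 mm
Ȳ = 647960.00 / 7960.00 = 81.40 mm

X̄ = 90.00 mm, Ȳ = 81.40 mm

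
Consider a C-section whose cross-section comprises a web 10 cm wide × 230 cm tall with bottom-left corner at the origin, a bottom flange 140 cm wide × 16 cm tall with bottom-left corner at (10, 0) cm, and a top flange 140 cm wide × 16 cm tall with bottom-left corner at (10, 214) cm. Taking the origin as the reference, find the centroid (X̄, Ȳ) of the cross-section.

X̄ = 54.56 cm, Ȳ = 115.00 cm

Part | A | x̄ᵢ | ȳᵢ | A·x̄ᵢ | A·ȳᵢ
web | 2300.00 | 5.00 | 115.00 | 11500.00 | 264500.00
bottom flange | 2240.00 | 80.00 | 8.00 | 179200.00 | 17920.00
top flange | 2240.00 | 80.00 | 222.00 | 179200.00 | 497280.00
Σ | 6780.00 |  |  | 369900.00 | 779700.00
X̄ = 369900.00 / 6780.00 = 54.56 cm
Ȳ = 779700.00 / 6780.00 = 115.00 cm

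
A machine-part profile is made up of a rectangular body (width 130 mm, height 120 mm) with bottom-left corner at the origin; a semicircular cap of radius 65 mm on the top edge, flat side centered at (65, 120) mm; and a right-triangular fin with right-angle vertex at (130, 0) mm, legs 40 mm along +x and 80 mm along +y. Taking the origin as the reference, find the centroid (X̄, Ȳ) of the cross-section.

Part | A | x̄ᵢ | ȳᵢ | A·x̄ᵢ | A·ȳᵢ
rectangular body | 15600.00 | 65.00 | 60.00 | 1014000.00 | 936000.00
semicircular top | 6636.61 | 65.00 | 147.59 | 431379.94 | 979477.07
triangular fin | 1600.00 | 143.33 | 26.67 | 229333.33 | 42666.67
Σ | 23836.61 |  |  | 1674713.27 | 1958143.74
X̄ = 1674713.27 / 23836.61 = 70.26 mm
Ȳ = 1958143.74 / 23836.61 = 82.15 mm

X̄ = 70.26 mm, Ȳ = 82.15 mm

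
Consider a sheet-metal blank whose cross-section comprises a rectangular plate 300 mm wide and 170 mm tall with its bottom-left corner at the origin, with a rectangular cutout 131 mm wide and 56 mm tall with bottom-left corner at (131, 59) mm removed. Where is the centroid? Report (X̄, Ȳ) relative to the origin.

X̄ = 142.19 mm, Ȳ = 84.66 mm

Part | A | x̄ᵢ | ȳᵢ | A·x̄ᵢ | A·ȳᵢ
plate | 51000.00 | 150.00 | 85.00 | 7650000.00 | 4335000.00
hole | -7336.00 | 196.50 | 87.00 | -1441524.00 | -638232.00
Σ | 43664.00 |  |  | 6208476.00 | 3696768.00
X̄ = 6208476.00 / 43664.00 = 142.19 mm
Ȳ = 3696768.00 / 43664.00 = 84.66 mm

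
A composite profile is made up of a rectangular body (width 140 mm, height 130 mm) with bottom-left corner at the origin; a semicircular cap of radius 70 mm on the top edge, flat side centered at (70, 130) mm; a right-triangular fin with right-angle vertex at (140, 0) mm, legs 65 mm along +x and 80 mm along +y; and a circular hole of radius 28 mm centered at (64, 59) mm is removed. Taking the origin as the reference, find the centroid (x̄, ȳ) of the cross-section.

Part | A | x̄ᵢ | ȳᵢ | A·x̄ᵢ | A·ȳᵢ
rectangular body | 18200.00 | 70.00 | 65.00 | 1274000.00 | 1183000.00
semicircular top | 7696.90 | 70.00 | 159.71 | 538783.14 | 1229263.93
triangular fin | 2600.00 | 161.67 | 26.67 | 420333.33 | 69333.33
hole | -2463.01 | 64.00 | 59.00 | -157632.55 | -145317.51
Σ | 26033.89 |  |  | 2075483.92 | 2336279.75
x̄ = 2075483.92 / 26033.89 = 79.72 mm
ȳ = 2336279.75 / 26033.89 = 89.74 mm

x̄ = 79.72 mm, ȳ = 89.74 mm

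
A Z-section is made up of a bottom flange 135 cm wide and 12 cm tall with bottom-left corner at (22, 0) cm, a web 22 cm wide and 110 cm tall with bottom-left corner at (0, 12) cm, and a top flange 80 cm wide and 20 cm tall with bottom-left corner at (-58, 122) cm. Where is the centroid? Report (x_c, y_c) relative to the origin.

bottom flange: A = 135 × 12 = 1620.00, centroid at (89.50, 6.00).
web: A = 22 × 110 = 2420.00, centroid at (11.00, 67.00).
top flange: A = 80 × 20 = 1600.00, centroid at (-18.00, 132.00).
ΣA = 5640.00 cm²
ΣAx_c = (1620.00)(89.50) + (2420.00)(11.00) + (1600.00)(-18.00) = 142810.00 cm³
ΣAy_c = (1620.00)(6.00) + (2420.00)(67.00) + (1600.00)(132.00) = 383060.00 cm³
x_c = 142810.00 / 5640.00 = 25.32 cm
y_c = 383060.00 / 5640.00 = 67.92 cm

x_c = 25.32 cm, y_c = 67.92 cm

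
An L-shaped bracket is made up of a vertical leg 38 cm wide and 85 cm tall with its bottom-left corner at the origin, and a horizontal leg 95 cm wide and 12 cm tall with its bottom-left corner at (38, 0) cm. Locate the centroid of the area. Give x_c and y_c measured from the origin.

Part | A | x̄ᵢ | ȳᵢ | A·x̄ᵢ | A·ȳᵢ
vertical leg | 3230.00 | 19.00 | 42.50 | 61370.00 | 137275.00
horizontal leg | 1140.00 | 85.50 | 6.00 | 97470.00 | 6840.00
Σ | 4370.00 |  |  | 158840.00 | 144115.00
x_c = 158840.00 / 4370.00 = 36.35 cm
y_c = 144115.00 / 4370.00 = 32.98 cm

x_c = 36.35 cm, y_c = 32.98 cm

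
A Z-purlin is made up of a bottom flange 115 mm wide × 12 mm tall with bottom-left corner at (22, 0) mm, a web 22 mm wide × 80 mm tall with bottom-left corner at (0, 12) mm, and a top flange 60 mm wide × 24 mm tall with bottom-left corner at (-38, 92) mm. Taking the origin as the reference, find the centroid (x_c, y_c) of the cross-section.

bottom flange: A = 115 × 12 = 1380.00, centroid at (79.50, 6.00).
web: A = 22 × 80 = 1760.00, centroid at (11.00, 52.00).
top flange: A = 60 × 24 = 1440.00, centroid at (-8.00, 104.00).
ΣA = 4580.00 mm², ΣAx_c = 117550.00 mm³, ΣAy_c = 249560.00 mm³.
x_c = 117550.00/4580.00 = 25.67 mm; y_c = 249560.00/4580.00 = 54.49 mm.

x_c = 25.67 mm, y_c = 54.49 mm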